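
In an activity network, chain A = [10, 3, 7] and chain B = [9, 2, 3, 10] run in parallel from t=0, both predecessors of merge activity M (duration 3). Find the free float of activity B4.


ES(B4) = sum of predecessors on chain B = 14
EF(B4) = ES + duration = 14 + 10 = 24
Successor of B4 is M. ES(M) = max(sum(A), sum(B)) = max(20, 24) = 24
Free float = ES(successor) - EF(current) = 24 - 24 = 0

0


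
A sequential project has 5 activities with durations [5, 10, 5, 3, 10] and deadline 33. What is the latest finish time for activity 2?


LF(activity 2) = deadline - sum of successor durations
Successors: activities 3 through 5 with durations [5, 3, 10]
Sum of successor durations = 18
LF = 33 - 18 = 15

15


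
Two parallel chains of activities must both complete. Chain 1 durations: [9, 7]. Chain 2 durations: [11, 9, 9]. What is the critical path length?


Path A total = 9 + 7 = 16
Path B total = 11 + 9 + 9 = 29
Critical path = longest path = max(16, 29) = 29

29


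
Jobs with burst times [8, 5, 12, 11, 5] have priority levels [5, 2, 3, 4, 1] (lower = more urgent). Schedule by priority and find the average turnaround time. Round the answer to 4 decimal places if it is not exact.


Sort by priority (ascending = highest first):
Order: [(1, 5), (2, 5), (3, 12), (4, 11), (5, 8)]
Completion times:
  Priority 1, burst=5, C=5
  Priority 2, burst=5, C=10
  Priority 3, burst=12, C=22
  Priority 4, burst=11, C=33
  Priority 5, burst=8, C=41
Average turnaround = 111/5 = 22.2

22.2


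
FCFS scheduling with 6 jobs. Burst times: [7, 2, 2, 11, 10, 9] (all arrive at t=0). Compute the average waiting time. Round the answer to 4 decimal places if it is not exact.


FCFS order (as given): [7, 2, 2, 11, 10, 9]
Waiting times:
  Job 1: wait = 0
  Job 2: wait = 7
  Job 3: wait = 9
  Job 4: wait = 11
  Job 5: wait = 22
  Job 6: wait = 32
Sum of waiting times = 81
Average waiting time = 81/6 = 13.5

13.5


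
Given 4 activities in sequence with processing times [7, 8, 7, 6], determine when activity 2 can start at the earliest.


Activity 2 starts after activities 1 through 1 complete.
Predecessor durations: [7]
ES = 7 = 7

7


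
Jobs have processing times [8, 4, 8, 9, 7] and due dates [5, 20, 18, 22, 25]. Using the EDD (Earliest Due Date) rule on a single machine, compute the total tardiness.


Sort by due date (EDD order): [(8, 5), (8, 18), (4, 20), (9, 22), (7, 25)]
Compute completion times and tardiness:
  Job 1: p=8, d=5, C=8, tardiness=max(0,8-5)=3
  Job 2: p=8, d=18, C=16, tardiness=max(0,16-18)=0
  Job 3: p=4, d=20, C=20, tardiness=max(0,20-20)=0
  Job 4: p=9, d=22, C=29, tardiness=max(0,29-22)=7
  Job 5: p=7, d=25, C=36, tardiness=max(0,36-25)=11
Total tardiness = 21

21


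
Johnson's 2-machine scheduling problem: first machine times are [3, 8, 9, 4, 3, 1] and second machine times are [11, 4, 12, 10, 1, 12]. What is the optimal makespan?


Apply Johnson's rule:
  Group 1 (a <= b): [(6, 1, 12), (1, 3, 11), (4, 4, 10), (3, 9, 12)]
  Group 2 (a > b): [(2, 8, 4), (5, 3, 1)]
Optimal job order: [6, 1, 4, 3, 2, 5]
Schedule:
  Job 6: M1 done at 1, M2 done at 13
  Job 1: M1 done at 4, M2 done at 24
  Job 4: M1 done at 8, M2 done at 34
  Job 3: M1 done at 17, M2 done at 46
  Job 2: M1 done at 25, M2 done at 50
  Job 5: M1 done at 28, M2 done at 51
Makespan = 51

51


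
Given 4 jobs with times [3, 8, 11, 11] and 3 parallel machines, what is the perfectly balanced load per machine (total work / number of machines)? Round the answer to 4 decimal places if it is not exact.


Total processing time = 3 + 8 + 11 + 11 = 33
Number of machines = 3
Ideal balanced load = 33 / 3 = 11.0

11.0


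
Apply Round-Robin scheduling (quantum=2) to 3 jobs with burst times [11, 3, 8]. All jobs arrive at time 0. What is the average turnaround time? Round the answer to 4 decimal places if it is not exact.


Time quantum = 2
Execution trace:
  J1 runs 2 units, time = 2
  J2 runs 2 units, time = 4
  J3 runs 2 units, time = 6
  J1 runs 2 units, time = 8
  J2 runs 1 units, time = 9
  J3 runs 2 units, time = 11
  J1 runs 2 units, time = 13
  J3 runs 2 units, time = 15
  J1 runs 2 units, time = 17
  J3 runs 2 units, time = 19
  J1 runs 2 units, time = 21
  J1 runs 1 units, time = 22
Finish times: [22, 9, 19]
Average turnaround = 50/3 = 16.6667

16.6667


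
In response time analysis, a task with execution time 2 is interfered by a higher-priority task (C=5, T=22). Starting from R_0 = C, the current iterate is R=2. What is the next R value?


R_next = C + ceil(R_prev / T_hp) * C_hp
ceil(2 / 22) = ceil(0.0909) = 1
Interference = 1 * 5 = 5
R_next = 2 + 5 = 7

7


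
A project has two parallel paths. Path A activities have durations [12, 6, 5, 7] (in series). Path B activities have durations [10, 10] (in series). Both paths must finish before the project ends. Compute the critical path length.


Path A total = 12 + 6 + 5 + 7 = 30
Path B total = 10 + 10 = 20
Critical path = longest path = max(30, 20) = 30

30


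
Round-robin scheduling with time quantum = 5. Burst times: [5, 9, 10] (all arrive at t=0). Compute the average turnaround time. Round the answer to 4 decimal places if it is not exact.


Time quantum = 5
Execution trace:
  J1 runs 5 units, time = 5
  J2 runs 5 units, time = 10
  J3 runs 5 units, time = 15
  J2 runs 4 units, time = 19
  J3 runs 5 units, time = 24
Finish times: [5, 19, 24]
Average turnaround = 48/3 = 16.0

16.0


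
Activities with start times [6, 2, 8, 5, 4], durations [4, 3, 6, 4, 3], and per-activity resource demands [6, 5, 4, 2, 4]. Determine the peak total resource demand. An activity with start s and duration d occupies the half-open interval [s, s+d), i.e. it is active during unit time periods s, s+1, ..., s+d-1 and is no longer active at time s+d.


Each activity i is active on [start_i, start_i + duration_i).
Compute total resource usage per time slot:
  t=0: active resources = [], total = 0
  t=1: active resources = [], total = 0
  t=2: active resources = [5], total = 5
  t=3: active resources = [5], total = 5
  t=4: active resources = [5, 4], total = 9
  t=5: active resources = [2, 4], total = 6
  t=6: active resources = [6, 2, 4], total = 12
  t=7: active resources = [6, 2], total = 8
  t=8: active resources = [6, 4, 2], total = 12
  t=9: active resources = [6, 4], total = 10
  t=10: active resources = [4], total = 4
  t=11: active resources = [4], total = 4
  t=12: active resources = [4], total = 4
  t=13: active resources = [4], total = 4
Peak resource demand = 12

12


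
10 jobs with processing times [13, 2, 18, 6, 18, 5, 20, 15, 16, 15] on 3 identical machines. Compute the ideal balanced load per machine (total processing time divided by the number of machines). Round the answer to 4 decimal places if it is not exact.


Total processing time = 13 + 2 + 18 + 6 + 18 + 5 + 20 + 15 + 16 + 15 = 128
Number of machines = 3
Ideal balanced load = 128 / 3 = 42.6667

42.6667


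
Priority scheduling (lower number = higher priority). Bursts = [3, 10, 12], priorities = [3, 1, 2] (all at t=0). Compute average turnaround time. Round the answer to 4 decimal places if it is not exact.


Sort by priority (ascending = highest first):
Order: [(1, 10), (2, 12), (3, 3)]
Completion times:
  Priority 1, burst=10, C=10
  Priority 2, burst=12, C=22
  Priority 3, burst=3, C=25
Average turnaround = 57/3 = 19.0

19.0


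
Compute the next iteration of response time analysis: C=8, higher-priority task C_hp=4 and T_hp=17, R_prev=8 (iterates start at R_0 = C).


R_next = C + ceil(R_prev / T_hp) * C_hp
ceil(8 / 17) = ceil(0.4706) = 1
Interference = 1 * 4 = 4
R_next = 8 + 4 = 12

12


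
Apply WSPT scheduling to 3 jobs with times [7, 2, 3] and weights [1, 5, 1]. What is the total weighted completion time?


Compute p/w ratios and sort ascending (WSPT): [(2, 5), (3, 1), (7, 1)]
Compute weighted completion times:
  Job (p=2,w=5): C=2, w*C=5*2=10
  Job (p=3,w=1): C=5, w*C=1*5=5
  Job (p=7,w=1): C=12, w*C=1*12=12
Total weighted completion time = 27

27


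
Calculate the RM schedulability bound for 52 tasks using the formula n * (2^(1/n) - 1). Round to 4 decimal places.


Compute 2^(1/52) = 1.0134189907
Subtract 1: 1.0134189907 - 1 = 0.0134189907
Multiply by n: 52 * 0.0134189907 = 0.6977875164
Round to 4 dp: 0.6978

0.6978


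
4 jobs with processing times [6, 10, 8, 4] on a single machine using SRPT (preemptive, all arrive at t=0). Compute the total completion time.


Since all jobs arrive at t=0, SRPT equals SPT ordering.
SPT order: [4, 6, 8, 10]
Completion times:
  Job 1: p=4, C=4
  Job 2: p=6, C=10
  Job 3: p=8, C=18
  Job 4: p=10, C=28
Total completion time = 4 + 10 + 18 + 28 = 60

60


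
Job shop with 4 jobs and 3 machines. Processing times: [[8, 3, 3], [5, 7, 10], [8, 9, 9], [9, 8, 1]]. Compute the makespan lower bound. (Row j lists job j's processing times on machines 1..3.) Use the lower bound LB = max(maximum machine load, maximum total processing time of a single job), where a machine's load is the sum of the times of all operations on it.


Machine loads:
  Machine 1: 8 + 5 + 8 + 9 = 30
  Machine 2: 3 + 7 + 9 + 8 = 27
  Machine 3: 3 + 10 + 9 + 1 = 23
Max machine load = 30
Job totals:
  Job 1: 14
  Job 2: 22
  Job 3: 26
  Job 4: 18
Max job total = 26
Lower bound = max(30, 26) = 30

30


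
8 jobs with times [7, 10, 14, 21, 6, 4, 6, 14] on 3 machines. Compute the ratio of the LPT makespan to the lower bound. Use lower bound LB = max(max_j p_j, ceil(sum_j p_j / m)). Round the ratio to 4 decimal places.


LPT order: [21, 14, 14, 10, 7, 6, 6, 4]
Machine loads after assignment: [27, 28, 27]
LPT makespan = 28
Lower bound = max(max_job, ceil(total/3)) = max(21, 28) = 28
Ratio = 28 / 28 = 1.0

1.0


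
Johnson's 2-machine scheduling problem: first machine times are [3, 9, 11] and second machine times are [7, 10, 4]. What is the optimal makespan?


Apply Johnson's rule:
  Group 1 (a <= b): [(1, 3, 7), (2, 9, 10)]
  Group 2 (a > b): [(3, 11, 4)]
Optimal job order: [1, 2, 3]
Schedule:
  Job 1: M1 done at 3, M2 done at 10
  Job 2: M1 done at 12, M2 done at 22
  Job 3: M1 done at 23, M2 done at 27
Makespan = 27

27


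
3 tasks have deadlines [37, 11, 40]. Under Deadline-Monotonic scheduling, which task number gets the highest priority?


Sort tasks by relative deadline (ascending):
  Task 2: deadline = 11
  Task 1: deadline = 37
  Task 3: deadline = 40
Priority order (highest first): [2, 1, 3]
Highest priority task = 2

2


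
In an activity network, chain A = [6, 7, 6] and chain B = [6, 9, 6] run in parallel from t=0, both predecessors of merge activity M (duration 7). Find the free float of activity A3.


ES(A3) = sum of predecessors on chain A = 13
EF(A3) = ES + duration = 13 + 6 = 19
Successor of A3 is M. ES(M) = max(sum(A), sum(B)) = max(19, 21) = 21
Free float = ES(successor) - EF(current) = 21 - 19 = 2

2


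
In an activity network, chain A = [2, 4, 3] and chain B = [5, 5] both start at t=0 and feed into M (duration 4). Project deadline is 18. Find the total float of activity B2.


Forward pass: ES(B2) = sum of predecessors on chain B = 5
EF = ES + duration = 5 + 5 = 10
Backward pass: LF(M) = deadline = 18; LS(M) = 18 - 4 = 14
LF(B2) = LS(M) - sum(successors on chain B) = 14 - 0 = 14
LS = LF - duration = 14 - 5 = 9
Total float = LS - ES = 9 - 5 = 4

4


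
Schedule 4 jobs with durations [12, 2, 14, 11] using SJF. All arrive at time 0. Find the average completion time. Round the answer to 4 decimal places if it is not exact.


SJF order (ascending): [2, 11, 12, 14]
Completion times:
  Job 1: burst=2, C=2
  Job 2: burst=11, C=13
  Job 3: burst=12, C=25
  Job 4: burst=14, C=39
Average completion = 79/4 = 19.75

19.75


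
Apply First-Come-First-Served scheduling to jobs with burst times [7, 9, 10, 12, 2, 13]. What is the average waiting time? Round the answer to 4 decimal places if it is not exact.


FCFS order (as given): [7, 9, 10, 12, 2, 13]
Waiting times:
  Job 1: wait = 0
  Job 2: wait = 7
  Job 3: wait = 16
  Job 4: wait = 26
  Job 5: wait = 38
  Job 6: wait = 40
Sum of waiting times = 127
Average waiting time = 127/6 = 21.1667

21.1667


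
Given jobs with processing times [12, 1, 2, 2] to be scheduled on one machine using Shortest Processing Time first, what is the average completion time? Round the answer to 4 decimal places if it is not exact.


Sort jobs by processing time (SPT order): [1, 2, 2, 12]
Compute completion times sequentially:
  Job 1: processing = 1, completes at 1
  Job 2: processing = 2, completes at 3
  Job 3: processing = 2, completes at 5
  Job 4: processing = 12, completes at 17
Sum of completion times = 26
Average completion time = 26/4 = 6.5

6.5


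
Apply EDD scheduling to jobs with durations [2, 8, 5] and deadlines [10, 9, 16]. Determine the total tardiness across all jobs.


Sort by due date (EDD order): [(8, 9), (2, 10), (5, 16)]
Compute completion times and tardiness:
  Job 1: p=8, d=9, C=8, tardiness=max(0,8-9)=0
  Job 2: p=2, d=10, C=10, tardiness=max(0,10-10)=0
  Job 3: p=5, d=16, C=15, tardiness=max(0,15-16)=0
Total tardiness = 0

0


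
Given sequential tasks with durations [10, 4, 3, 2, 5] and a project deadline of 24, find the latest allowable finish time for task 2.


LF(activity 2) = deadline - sum of successor durations
Successors: activities 3 through 5 with durations [3, 2, 5]
Sum of successor durations = 10
LF = 24 - 10 = 14

14


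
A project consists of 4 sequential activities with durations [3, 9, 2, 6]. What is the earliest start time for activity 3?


Activity 3 starts after activities 1 through 2 complete.
Predecessor durations: [3, 9]
ES = 3 + 9 = 12

12


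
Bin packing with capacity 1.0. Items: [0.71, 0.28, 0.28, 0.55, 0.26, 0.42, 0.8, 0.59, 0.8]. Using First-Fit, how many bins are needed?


Place items sequentially using First-Fit:
  Item 0.71 -> new Bin 1
  Item 0.28 -> Bin 1 (now 0.99)
  Item 0.28 -> new Bin 2
  Item 0.55 -> Bin 2 (now 0.83)
  Item 0.26 -> new Bin 3
  Item 0.42 -> Bin 3 (now 0.68)
  Item 0.8 -> new Bin 4
  Item 0.59 -> new Bin 5
  Item 0.8 -> new Bin 6
Total bins used = 6

6


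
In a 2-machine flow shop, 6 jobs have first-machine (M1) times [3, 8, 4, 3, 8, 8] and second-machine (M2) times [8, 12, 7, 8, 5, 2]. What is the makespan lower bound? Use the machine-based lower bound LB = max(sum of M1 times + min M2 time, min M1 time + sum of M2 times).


LB1 = sum(M1 times) + min(M2 times) = 34 + 2 = 36
LB2 = min(M1 times) + sum(M2 times) = 3 + 42 = 45
Lower bound = max(LB1, LB2) = max(36, 45) = 45

45


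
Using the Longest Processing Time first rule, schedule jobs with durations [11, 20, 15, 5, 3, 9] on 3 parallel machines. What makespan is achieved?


Sort jobs in decreasing order (LPT): [20, 15, 11, 9, 5, 3]
Assign each job to the least loaded machine:
  Machine 1: jobs [20, 3], load = 23
  Machine 2: jobs [15, 5], load = 20
  Machine 3: jobs [11, 9], load = 20
Makespan = max load = 23

23


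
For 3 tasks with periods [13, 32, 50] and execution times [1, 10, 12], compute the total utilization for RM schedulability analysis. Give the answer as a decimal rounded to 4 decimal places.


Compute individual utilizations (exact fractions):
  Task 1: C/T = 1/13 (approx. 0.0769)
  Task 2: C/T = 10/32 = 5/16 (approx. 0.3125)
  Task 3: C/T = 12/50 = 6/25 (approx. 0.24)
Total utilization U = 1/13 + 5/16 + 6/25 = 3273/5200
Rounded to 4 decimal places: U = 0.6294
RM (Liu & Layland) bound for 3 tasks = 0.779763; compare with U = 3273/5200 (approx. 0.629423)
U <= bound, so schedulable by RM sufficient condition.

0.6294


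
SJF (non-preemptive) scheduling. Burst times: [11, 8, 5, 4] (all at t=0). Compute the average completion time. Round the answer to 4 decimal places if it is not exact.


SJF order (ascending): [4, 5, 8, 11]
Completion times:
  Job 1: burst=4, C=4
  Job 2: burst=5, C=9
  Job 3: burst=8, C=17
  Job 4: burst=11, C=28
Average completion = 58/4 = 14.5

14.5


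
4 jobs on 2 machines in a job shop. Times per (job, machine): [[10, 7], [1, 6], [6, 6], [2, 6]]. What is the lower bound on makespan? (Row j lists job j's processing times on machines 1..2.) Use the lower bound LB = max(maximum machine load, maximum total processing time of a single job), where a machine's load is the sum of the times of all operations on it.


Machine loads:
  Machine 1: 10 + 1 + 6 + 2 = 19
  Machine 2: 7 + 6 + 6 + 6 = 25
Max machine load = 25
Job totals:
  Job 1: 17
  Job 2: 7
  Job 3: 12
  Job 4: 8
Max job total = 17
Lower bound = max(25, 17) = 25

25


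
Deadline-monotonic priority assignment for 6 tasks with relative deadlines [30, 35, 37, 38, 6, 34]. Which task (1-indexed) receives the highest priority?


Sort tasks by relative deadline (ascending):
  Task 5: deadline = 6
  Task 1: deadline = 30
  Task 6: deadline = 34
  Task 2: deadline = 35
  Task 3: deadline = 37
  Task 4: deadline = 38
Priority order (highest first): [5, 1, 6, 2, 3, 4]
Highest priority task = 5

5


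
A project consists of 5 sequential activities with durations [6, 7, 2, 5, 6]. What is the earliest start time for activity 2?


Activity 2 starts after activities 1 through 1 complete.
Predecessor durations: [6]
ES = 6 = 6

6


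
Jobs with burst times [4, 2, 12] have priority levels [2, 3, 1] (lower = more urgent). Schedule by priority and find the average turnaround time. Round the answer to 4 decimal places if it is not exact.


Sort by priority (ascending = highest first):
Order: [(1, 12), (2, 4), (3, 2)]
Completion times:
  Priority 1, burst=12, C=12
  Priority 2, burst=4, C=16
  Priority 3, burst=2, C=18
Average turnaround = 46/3 = 15.3333

15.3333


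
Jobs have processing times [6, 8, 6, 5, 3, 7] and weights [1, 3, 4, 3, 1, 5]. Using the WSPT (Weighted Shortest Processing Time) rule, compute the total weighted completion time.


Compute p/w ratios and sort ascending (WSPT): [(7, 5), (6, 4), (5, 3), (8, 3), (3, 1), (6, 1)]
Compute weighted completion times:
  Job (p=7,w=5): C=7, w*C=5*7=35
  Job (p=6,w=4): C=13, w*C=4*13=52
  Job (p=5,w=3): C=18, w*C=3*18=54
  Job (p=8,w=3): C=26, w*C=3*26=78
  Job (p=3,w=1): C=29, w*C=1*29=29
  Job (p=6,w=1): C=35, w*C=1*35=35
Total weighted completion time = 283

283


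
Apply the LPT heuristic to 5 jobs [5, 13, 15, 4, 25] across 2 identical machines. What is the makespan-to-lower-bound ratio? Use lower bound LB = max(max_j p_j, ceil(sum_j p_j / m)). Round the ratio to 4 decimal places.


LPT order: [25, 15, 13, 5, 4]
Machine loads after assignment: [30, 32]
LPT makespan = 32
Lower bound = max(max_job, ceil(total/2)) = max(25, 31) = 31
Ratio = 32 / 31 = 1.0323

1.0323


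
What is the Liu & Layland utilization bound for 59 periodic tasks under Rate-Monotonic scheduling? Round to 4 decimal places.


Compute 2^(1/59) = 1.0118175391
Subtract 1: 1.0118175391 - 1 = 0.0118175391
Multiply by n: 59 * 0.0118175391 = 0.6972348069
Round to 4 dp: 0.6972

0.6972


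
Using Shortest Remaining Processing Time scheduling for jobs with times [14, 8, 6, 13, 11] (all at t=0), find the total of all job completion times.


Since all jobs arrive at t=0, SRPT equals SPT ordering.
SPT order: [6, 8, 11, 13, 14]
Completion times:
  Job 1: p=6, C=6
  Job 2: p=8, C=14
  Job 3: p=11, C=25
  Job 4: p=13, C=38
  Job 5: p=14, C=52
Total completion time = 6 + 14 + 25 + 38 + 52 = 135

135


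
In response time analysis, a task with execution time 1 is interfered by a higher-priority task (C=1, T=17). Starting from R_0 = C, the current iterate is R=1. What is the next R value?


R_next = C + ceil(R_prev / T_hp) * C_hp
ceil(1 / 17) = ceil(0.0588) = 1
Interference = 1 * 1 = 1
R_next = 1 + 1 = 2

2


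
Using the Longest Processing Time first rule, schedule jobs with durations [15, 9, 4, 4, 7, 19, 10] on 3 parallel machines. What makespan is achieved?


Sort jobs in decreasing order (LPT): [19, 15, 10, 9, 7, 4, 4]
Assign each job to the least loaded machine:
  Machine 1: jobs [19, 4], load = 23
  Machine 2: jobs [15, 7], load = 22
  Machine 3: jobs [10, 9, 4], load = 23
Makespan = max load = 23

23


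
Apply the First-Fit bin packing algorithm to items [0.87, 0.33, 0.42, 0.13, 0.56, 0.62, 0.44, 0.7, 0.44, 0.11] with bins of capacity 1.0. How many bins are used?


Place items sequentially using First-Fit:
  Item 0.87 -> new Bin 1
  Item 0.33 -> new Bin 2
  Item 0.42 -> Bin 2 (now 0.75)
  Item 0.13 -> Bin 1 (now 1.0)
  Item 0.56 -> new Bin 3
  Item 0.62 -> new Bin 4
  Item 0.44 -> Bin 3 (now 1.0)
  Item 0.7 -> new Bin 5
  Item 0.44 -> new Bin 6
  Item 0.11 -> Bin 2 (now 0.86)
Total bins used = 6

6


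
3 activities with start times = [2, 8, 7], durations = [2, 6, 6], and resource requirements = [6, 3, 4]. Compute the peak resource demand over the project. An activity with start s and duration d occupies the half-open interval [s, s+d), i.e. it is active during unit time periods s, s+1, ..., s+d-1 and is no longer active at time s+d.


Each activity i is active on [start_i, start_i + duration_i).
Compute total resource usage per time slot:
  t=0: active resources = [], total = 0
  t=1: active resources = [], total = 0
  t=2: active resources = [6], total = 6
  t=3: active resources = [6], total = 6
  t=4: active resources = [], total = 0
  t=5: active resources = [], total = 0
  t=6: active resources = [], total = 0
  t=7: active resources = [4], total = 4
  t=8: active resources = [3, 4], total = 7
  t=9: active resources = [3, 4], total = 7
  t=10: active resources = [3, 4], total = 7
  t=11: active resources = [3, 4], total = 7
  t=12: active resources = [3, 4], total = 7
  t=13: active resources = [3], total = 3
Peak resource demand = 7

7


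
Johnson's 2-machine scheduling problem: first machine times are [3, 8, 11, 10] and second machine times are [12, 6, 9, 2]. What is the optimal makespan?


Apply Johnson's rule:
  Group 1 (a <= b): [(1, 3, 12)]
  Group 2 (a > b): [(3, 11, 9), (2, 8, 6), (4, 10, 2)]
Optimal job order: [1, 3, 2, 4]
Schedule:
  Job 1: M1 done at 3, M2 done at 15
  Job 3: M1 done at 14, M2 done at 24
  Job 2: M1 done at 22, M2 done at 30
  Job 4: M1 done at 32, M2 done at 34
Makespan = 34

34


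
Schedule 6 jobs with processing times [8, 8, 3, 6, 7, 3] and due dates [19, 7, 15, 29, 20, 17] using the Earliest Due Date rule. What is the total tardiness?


Sort by due date (EDD order): [(8, 7), (3, 15), (3, 17), (8, 19), (7, 20), (6, 29)]
Compute completion times and tardiness:
  Job 1: p=8, d=7, C=8, tardiness=max(0,8-7)=1
  Job 2: p=3, d=15, C=11, tardiness=max(0,11-15)=0
  Job 3: p=3, d=17, C=14, tardiness=max(0,14-17)=0
  Job 4: p=8, d=19, C=22, tardiness=max(0,22-19)=3
  Job 5: p=7, d=20, C=29, tardiness=max(0,29-20)=9
  Job 6: p=6, d=29, C=35, tardiness=max(0,35-29)=6
Total tardiness = 19

19


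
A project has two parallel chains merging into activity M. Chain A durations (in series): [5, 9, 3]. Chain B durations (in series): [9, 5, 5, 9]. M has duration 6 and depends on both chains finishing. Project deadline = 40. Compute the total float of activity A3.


Forward pass: ES(A3) = sum of predecessors on chain A = 14
EF = ES + duration = 14 + 3 = 17
Backward pass: LF(M) = deadline = 40; LS(M) = 40 - 6 = 34
LF(A3) = LS(M) - sum(successors on chain A) = 34 - 0 = 34
LS = LF - duration = 34 - 3 = 31
Total float = LS - ES = 31 - 14 = 17

17


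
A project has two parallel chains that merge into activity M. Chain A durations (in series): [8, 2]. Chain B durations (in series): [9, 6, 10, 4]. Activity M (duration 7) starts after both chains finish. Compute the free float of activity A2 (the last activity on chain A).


ES(A2) = sum of predecessors on chain A = 8
EF(A2) = ES + duration = 8 + 2 = 10
Successor of A2 is M. ES(M) = max(sum(A), sum(B)) = max(10, 29) = 29
Free float = ES(successor) - EF(current) = 29 - 10 = 19

19


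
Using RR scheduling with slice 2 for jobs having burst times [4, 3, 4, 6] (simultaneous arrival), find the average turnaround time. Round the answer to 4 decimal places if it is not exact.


Time quantum = 2
Execution trace:
  J1 runs 2 units, time = 2
  J2 runs 2 units, time = 4
  J3 runs 2 units, time = 6
  J4 runs 2 units, time = 8
  J1 runs 2 units, time = 10
  J2 runs 1 units, time = 11
  J3 runs 2 units, time = 13
  J4 runs 2 units, time = 15
  J4 runs 2 units, time = 17
Finish times: [10, 11, 13, 17]
Average turnaround = 51/4 = 12.75

12.75


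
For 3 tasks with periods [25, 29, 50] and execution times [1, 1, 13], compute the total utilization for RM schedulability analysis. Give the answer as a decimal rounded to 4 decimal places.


Compute individual utilizations (exact fractions):
  Task 1: C/T = 1/25 (approx. 0.04)
  Task 2: C/T = 1/29 (approx. 0.0345)
  Task 3: C/T = 13/50 (approx. 0.26)
Total utilization U = 1/25 + 1/29 + 13/50 = 97/290
Rounded to 4 decimal places: U = 0.3345
RM (Liu & Layland) bound for 3 tasks = 0.779763; compare with U = 97/290 (approx. 0.334483)
U <= bound, so schedulable by RM sufficient condition.

0.3345


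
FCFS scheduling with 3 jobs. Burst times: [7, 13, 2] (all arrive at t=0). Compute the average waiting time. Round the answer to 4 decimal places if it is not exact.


FCFS order (as given): [7, 13, 2]
Waiting times:
  Job 1: wait = 0
  Job 2: wait = 7
  Job 3: wait = 20
Sum of waiting times = 27
Average waiting time = 27/3 = 9.0

9.0


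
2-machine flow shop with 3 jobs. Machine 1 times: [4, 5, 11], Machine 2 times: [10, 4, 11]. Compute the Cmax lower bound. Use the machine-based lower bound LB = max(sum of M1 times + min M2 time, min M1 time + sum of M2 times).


LB1 = sum(M1 times) + min(M2 times) = 20 + 4 = 24
LB2 = min(M1 times) + sum(M2 times) = 4 + 25 = 29
Lower bound = max(LB1, LB2) = max(24, 29) = 29

29


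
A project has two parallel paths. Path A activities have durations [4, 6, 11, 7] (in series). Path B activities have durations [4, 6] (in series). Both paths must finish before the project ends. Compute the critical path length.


Path A total = 4 + 6 + 11 + 7 = 28
Path B total = 4 + 6 = 10
Critical path = longest path = max(28, 10) = 28

28


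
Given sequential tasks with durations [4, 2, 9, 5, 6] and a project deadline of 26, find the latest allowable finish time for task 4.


LF(activity 4) = deadline - sum of successor durations
Successors: activities 5 through 5 with durations [6]
Sum of successor durations = 6
LF = 26 - 6 = 20

20


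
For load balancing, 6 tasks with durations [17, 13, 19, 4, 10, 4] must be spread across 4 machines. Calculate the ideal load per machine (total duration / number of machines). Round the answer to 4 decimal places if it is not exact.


Total processing time = 17 + 13 + 19 + 4 + 10 + 4 = 67
Number of machines = 4
Ideal balanced load = 67 / 4 = 16.75

16.75


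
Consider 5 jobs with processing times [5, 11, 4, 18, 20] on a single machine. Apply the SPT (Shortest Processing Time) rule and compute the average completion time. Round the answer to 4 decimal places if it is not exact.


Sort jobs by processing time (SPT order): [4, 5, 11, 18, 20]
Compute completion times sequentially:
  Job 1: processing = 4, completes at 4
  Job 2: processing = 5, completes at 9
  Job 3: processing = 11, completes at 20
  Job 4: processing = 18, completes at 38
  Job 5: processing = 20, completes at 58
Sum of completion times = 129
Average completion time = 129/5 = 25.8

25.8


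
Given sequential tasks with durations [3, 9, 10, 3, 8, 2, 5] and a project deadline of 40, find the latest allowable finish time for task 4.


LF(activity 4) = deadline - sum of successor durations
Successors: activities 5 through 7 with durations [8, 2, 5]
Sum of successor durations = 15
LF = 40 - 15 = 25

25


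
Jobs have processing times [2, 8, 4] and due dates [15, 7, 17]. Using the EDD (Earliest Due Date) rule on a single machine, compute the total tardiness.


Sort by due date (EDD order): [(8, 7), (2, 15), (4, 17)]
Compute completion times and tardiness:
  Job 1: p=8, d=7, C=8, tardiness=max(0,8-7)=1
  Job 2: p=2, d=15, C=10, tardiness=max(0,10-15)=0
  Job 3: p=4, d=17, C=14, tardiness=max(0,14-17)=0
Total tardiness = 1

1


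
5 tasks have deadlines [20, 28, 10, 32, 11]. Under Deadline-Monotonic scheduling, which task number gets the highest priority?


Sort tasks by relative deadline (ascending):
  Task 3: deadline = 10
  Task 5: deadline = 11
  Task 1: deadline = 20
  Task 2: deadline = 28
  Task 4: deadline = 32
Priority order (highest first): [3, 5, 1, 2, 4]
Highest priority task = 3

3


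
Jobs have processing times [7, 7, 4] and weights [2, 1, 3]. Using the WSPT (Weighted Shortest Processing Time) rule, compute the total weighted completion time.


Compute p/w ratios and sort ascending (WSPT): [(4, 3), (7, 2), (7, 1)]
Compute weighted completion times:
  Job (p=4,w=3): C=4, w*C=3*4=12
  Job (p=7,w=2): C=11, w*C=2*11=22
  Job (p=7,w=1): C=18, w*C=1*18=18
Total weighted completion time = 52

52


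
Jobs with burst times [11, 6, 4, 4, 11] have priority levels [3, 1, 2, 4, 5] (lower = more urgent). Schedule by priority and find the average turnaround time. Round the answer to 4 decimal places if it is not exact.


Sort by priority (ascending = highest first):
Order: [(1, 6), (2, 4), (3, 11), (4, 4), (5, 11)]
Completion times:
  Priority 1, burst=6, C=6
  Priority 2, burst=4, C=10
  Priority 3, burst=11, C=21
  Priority 4, burst=4, C=25
  Priority 5, burst=11, C=36
Average turnaround = 98/5 = 19.6

19.6


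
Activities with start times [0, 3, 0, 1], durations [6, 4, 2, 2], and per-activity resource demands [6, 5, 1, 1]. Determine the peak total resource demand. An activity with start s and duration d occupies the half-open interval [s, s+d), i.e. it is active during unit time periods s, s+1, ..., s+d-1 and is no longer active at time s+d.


Each activity i is active on [start_i, start_i + duration_i).
Compute total resource usage per time slot:
  t=0: active resources = [6, 1], total = 7
  t=1: active resources = [6, 1, 1], total = 8
  t=2: active resources = [6, 1], total = 7
  t=3: active resources = [6, 5], total = 11
  t=4: active resources = [6, 5], total = 11
  t=5: active resources = [6, 5], total = 11
  t=6: active resources = [5], total = 5
Peak resource demand = 11

11


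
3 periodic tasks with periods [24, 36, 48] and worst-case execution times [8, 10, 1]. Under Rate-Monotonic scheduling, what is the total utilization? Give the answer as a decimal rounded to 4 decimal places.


Compute individual utilizations (exact fractions):
  Task 1: C/T = 8/24 = 1/3 (approx. 0.3333)
  Task 2: C/T = 10/36 = 5/18 (approx. 0.2778)
  Task 3: C/T = 1/48 (approx. 0.0208)
Total utilization U = 1/3 + 5/18 + 1/48 = 91/144
Rounded to 4 decimal places: U = 0.6319
RM (Liu & Layland) bound for 3 tasks = 0.779763; compare with U = 91/144 (approx. 0.631944)
U <= bound, so schedulable by RM sufficient condition.

0.6319


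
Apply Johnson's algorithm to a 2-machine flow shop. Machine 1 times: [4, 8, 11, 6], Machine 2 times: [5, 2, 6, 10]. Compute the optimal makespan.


Apply Johnson's rule:
  Group 1 (a <= b): [(1, 4, 5), (4, 6, 10)]
  Group 2 (a > b): [(3, 11, 6), (2, 8, 2)]
Optimal job order: [1, 4, 3, 2]
Schedule:
  Job 1: M1 done at 4, M2 done at 9
  Job 4: M1 done at 10, M2 done at 20
  Job 3: M1 done at 21, M2 done at 27
  Job 2: M1 done at 29, M2 done at 31
Makespan = 31

31


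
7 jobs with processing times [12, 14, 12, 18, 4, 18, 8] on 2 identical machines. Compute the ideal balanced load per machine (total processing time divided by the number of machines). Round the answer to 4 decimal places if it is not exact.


Total processing time = 12 + 14 + 12 + 18 + 4 + 18 + 8 = 86
Number of machines = 2
Ideal balanced load = 86 / 2 = 43.0

43.0


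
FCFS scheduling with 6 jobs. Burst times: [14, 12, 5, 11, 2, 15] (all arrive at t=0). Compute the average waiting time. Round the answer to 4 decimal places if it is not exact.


FCFS order (as given): [14, 12, 5, 11, 2, 15]
Waiting times:
  Job 1: wait = 0
  Job 2: wait = 14
  Job 3: wait = 26
  Job 4: wait = 31
  Job 5: wait = 42
  Job 6: wait = 44
Sum of waiting times = 157
Average waiting time = 157/6 = 26.1667

26.1667


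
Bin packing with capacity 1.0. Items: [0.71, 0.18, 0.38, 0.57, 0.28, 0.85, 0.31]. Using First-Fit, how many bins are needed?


Place items sequentially using First-Fit:
  Item 0.71 -> new Bin 1
  Item 0.18 -> Bin 1 (now 0.89)
  Item 0.38 -> new Bin 2
  Item 0.57 -> Bin 2 (now 0.95)
  Item 0.28 -> new Bin 3
  Item 0.85 -> new Bin 4
  Item 0.31 -> Bin 3 (now 0.59)
Total bins used = 4

4


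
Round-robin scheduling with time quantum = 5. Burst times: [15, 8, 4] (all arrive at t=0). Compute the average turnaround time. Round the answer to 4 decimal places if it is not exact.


Time quantum = 5
Execution trace:
  J1 runs 5 units, time = 5
  J2 runs 5 units, time = 10
  J3 runs 4 units, time = 14
  J1 runs 5 units, time = 19
  J2 runs 3 units, time = 22
  J1 runs 5 units, time = 27
Finish times: [27, 22, 14]
Average turnaround = 63/3 = 21.0

21.0


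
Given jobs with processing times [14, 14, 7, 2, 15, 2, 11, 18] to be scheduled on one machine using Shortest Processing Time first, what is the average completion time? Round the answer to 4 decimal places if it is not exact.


Sort jobs by processing time (SPT order): [2, 2, 7, 11, 14, 14, 15, 18]
Compute completion times sequentially:
  Job 1: processing = 2, completes at 2
  Job 2: processing = 2, completes at 4
  Job 3: processing = 7, completes at 11
  Job 4: processing = 11, completes at 22
  Job 5: processing = 14, completes at 36
  Job 6: processing = 14, completes at 50
  Job 7: processing = 15, completes at 65
  Job 8: processing = 18, completes at 83
Sum of completion times = 273
Average completion time = 273/8 = 34.125

34.125


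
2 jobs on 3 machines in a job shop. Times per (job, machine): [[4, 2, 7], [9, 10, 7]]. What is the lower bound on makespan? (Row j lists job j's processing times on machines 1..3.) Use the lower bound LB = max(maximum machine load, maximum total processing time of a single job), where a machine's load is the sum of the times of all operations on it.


Machine loads:
  Machine 1: 4 + 9 = 13
  Machine 2: 2 + 10 = 12
  Machine 3: 7 + 7 = 14
Max machine load = 14
Job totals:
  Job 1: 13
  Job 2: 26
Max job total = 26
Lower bound = max(14, 26) = 26

26


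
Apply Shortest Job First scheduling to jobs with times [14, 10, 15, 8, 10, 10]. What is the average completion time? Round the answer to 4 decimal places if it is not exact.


SJF order (ascending): [8, 10, 10, 10, 14, 15]
Completion times:
  Job 1: burst=8, C=8
  Job 2: burst=10, C=18
  Job 3: burst=10, C=28
  Job 4: burst=10, C=38
  Job 5: burst=14, C=52
  Job 6: burst=15, C=67
Average completion = 211/6 = 35.1667

35.1667


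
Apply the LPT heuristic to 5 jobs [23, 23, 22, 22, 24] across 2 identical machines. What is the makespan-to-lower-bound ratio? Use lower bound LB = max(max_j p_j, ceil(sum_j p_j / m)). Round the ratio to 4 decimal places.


LPT order: [24, 23, 23, 22, 22]
Machine loads after assignment: [68, 46]
LPT makespan = 68
Lower bound = max(max_job, ceil(total/2)) = max(24, 57) = 57
Ratio = 68 / 57 = 1.193

1.193


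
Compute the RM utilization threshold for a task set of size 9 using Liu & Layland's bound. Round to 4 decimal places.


Compute 2^(1/9) = 1.0800597389
Subtract 1: 1.0800597389 - 1 = 0.0800597389
Multiply by n: 9 * 0.0800597389 = 0.7205376501
Round to 4 dp: 0.7205

0.7205


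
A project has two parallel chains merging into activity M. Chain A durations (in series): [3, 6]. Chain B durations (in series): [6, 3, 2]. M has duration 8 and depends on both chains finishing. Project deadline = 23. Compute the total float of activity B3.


Forward pass: ES(B3) = sum of predecessors on chain B = 9
EF = ES + duration = 9 + 2 = 11
Backward pass: LF(M) = deadline = 23; LS(M) = 23 - 8 = 15
LF(B3) = LS(M) - sum(successors on chain B) = 15 - 0 = 15
LS = LF - duration = 15 - 2 = 13
Total float = LS - ES = 13 - 9 = 4

4


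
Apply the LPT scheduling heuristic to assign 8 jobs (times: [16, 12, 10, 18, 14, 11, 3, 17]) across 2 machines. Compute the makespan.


Sort jobs in decreasing order (LPT): [18, 17, 16, 14, 12, 11, 10, 3]
Assign each job to the least loaded machine:
  Machine 1: jobs [18, 14, 12, 10], load = 54
  Machine 2: jobs [17, 16, 11, 3], load = 47
Makespan = max load = 54

54


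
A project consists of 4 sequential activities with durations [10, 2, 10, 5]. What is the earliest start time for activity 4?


Activity 4 starts after activities 1 through 3 complete.
Predecessor durations: [10, 2, 10]
ES = 10 + 2 + 10 = 22

22


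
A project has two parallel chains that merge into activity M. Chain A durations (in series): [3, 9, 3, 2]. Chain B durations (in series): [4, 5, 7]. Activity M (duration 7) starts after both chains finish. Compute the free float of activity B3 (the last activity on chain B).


ES(B3) = sum of predecessors on chain B = 9
EF(B3) = ES + duration = 9 + 7 = 16
Successor of B3 is M. ES(M) = max(sum(A), sum(B)) = max(17, 16) = 17
Free float = ES(successor) - EF(current) = 17 - 16 = 1

1


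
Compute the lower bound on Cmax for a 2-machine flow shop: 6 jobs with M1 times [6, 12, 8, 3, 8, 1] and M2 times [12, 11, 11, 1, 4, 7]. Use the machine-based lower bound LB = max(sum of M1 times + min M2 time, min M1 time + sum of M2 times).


LB1 = sum(M1 times) + min(M2 times) = 38 + 1 = 39
LB2 = min(M1 times) + sum(M2 times) = 1 + 46 = 47
Lower bound = max(LB1, LB2) = max(39, 47) = 47

47


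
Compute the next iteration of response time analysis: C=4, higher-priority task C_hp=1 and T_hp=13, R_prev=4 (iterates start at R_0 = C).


R_next = C + ceil(R_prev / T_hp) * C_hp
ceil(4 / 13) = ceil(0.3077) = 1
Interference = 1 * 1 = 1
R_next = 4 + 1 = 5

5


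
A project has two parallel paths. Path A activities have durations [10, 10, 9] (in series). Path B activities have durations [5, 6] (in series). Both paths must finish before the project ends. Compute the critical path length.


Path A total = 10 + 10 + 9 = 29
Path B total = 5 + 6 = 11
Critical path = longest path = max(29, 11) = 29

29


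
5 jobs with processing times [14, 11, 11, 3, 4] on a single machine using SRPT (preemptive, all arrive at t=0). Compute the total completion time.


Since all jobs arrive at t=0, SRPT equals SPT ordering.
SPT order: [3, 4, 11, 11, 14]
Completion times:
  Job 1: p=3, C=3
  Job 2: p=4, C=7
  Job 3: p=11, C=18
  Job 4: p=11, C=29
  Job 5: p=14, C=43
Total completion time = 3 + 7 + 18 + 29 + 43 = 100

100


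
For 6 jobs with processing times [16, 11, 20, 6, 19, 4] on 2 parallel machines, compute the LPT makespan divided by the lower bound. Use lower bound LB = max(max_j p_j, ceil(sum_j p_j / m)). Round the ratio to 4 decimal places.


LPT order: [20, 19, 16, 11, 6, 4]
Machine loads after assignment: [37, 39]
LPT makespan = 39
Lower bound = max(max_job, ceil(total/2)) = max(20, 38) = 38
Ratio = 39 / 38 = 1.0263

1.0263


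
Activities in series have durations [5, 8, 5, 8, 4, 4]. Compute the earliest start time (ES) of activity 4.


Activity 4 starts after activities 1 through 3 complete.
Predecessor durations: [5, 8, 5]
ES = 5 + 8 + 5 = 18

18


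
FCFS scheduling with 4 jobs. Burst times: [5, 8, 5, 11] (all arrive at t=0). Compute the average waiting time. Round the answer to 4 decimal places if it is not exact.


FCFS order (as given): [5, 8, 5, 11]
Waiting times:
  Job 1: wait = 0
  Job 2: wait = 5
  Job 3: wait = 13
  Job 4: wait = 18
Sum of waiting times = 36
Average waiting time = 36/4 = 9.0

9.0


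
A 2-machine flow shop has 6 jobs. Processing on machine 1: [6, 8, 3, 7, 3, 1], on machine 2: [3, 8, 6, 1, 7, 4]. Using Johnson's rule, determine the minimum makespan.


Apply Johnson's rule:
  Group 1 (a <= b): [(6, 1, 4), (3, 3, 6), (5, 3, 7), (2, 8, 8)]
  Group 2 (a > b): [(1, 6, 3), (4, 7, 1)]
Optimal job order: [6, 3, 5, 2, 1, 4]
Schedule:
  Job 6: M1 done at 1, M2 done at 5
  Job 3: M1 done at 4, M2 done at 11
  Job 5: M1 done at 7, M2 done at 18
  Job 2: M1 done at 15, M2 done at 26
  Job 1: M1 done at 21, M2 done at 29
  Job 4: M1 done at 28, M2 done at 30
Makespan = 30

30
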